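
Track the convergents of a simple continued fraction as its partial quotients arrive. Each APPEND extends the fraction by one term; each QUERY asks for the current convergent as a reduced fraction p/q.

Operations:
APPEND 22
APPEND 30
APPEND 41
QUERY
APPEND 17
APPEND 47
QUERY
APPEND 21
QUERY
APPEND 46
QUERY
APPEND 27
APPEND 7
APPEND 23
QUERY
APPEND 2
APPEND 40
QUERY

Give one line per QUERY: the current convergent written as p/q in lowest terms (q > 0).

APPEND 22: p_0 = 22·1 + 0 = 22, q_0 = 22·0 + 1 = 1 → 22/1
APPEND 30: p_1 = 30·22 + 1 = 661, q_1 = 30·1 + 0 = 30 → 661/30
APPEND 41: p_2 = 41·661 + 22 = 27123, q_2 = 41·30 + 1 = 1231 → 27123/1231
APPEND 17: p_3 = 17·27123 + 661 = 461752, q_3 = 17·1231 + 30 = 20957 → 461752/20957
APPEND 47: p_4 = 47·461752 + 27123 = 21729467, q_4 = 47·20957 + 1231 = 986210 → 21729467/986210
APPEND 21: p_5 = 21·21729467 + 461752 = 456780559, q_5 = 21·986210 + 20957 = 20731367 → 456780559/20731367
APPEND 46: p_6 = 46·456780559 + 21729467 = 21033635181, q_6 = 46·20731367 + 986210 = 954629092 → 21033635181/954629092
APPEND 27: p_7 = 27·21033635181 + 456780559 = 568364930446, q_7 = 27·954629092 + 20731367 = 25795716851 → 568364930446/25795716851
APPEND 7: p_8 = 7·568364930446 + 21033635181 = 3999588148303, q_8 = 7·25795716851 + 954629092 = 181524647049 → 3999588148303/181524647049
APPEND 23: p_9 = 23·3999588148303 + 568364930446 = 92558892341415, q_9 = 23·181524647049 + 25795716851 = 4200862598978 → 92558892341415/4200862598978
APPEND 2: p_10 = 2·92558892341415 + 3999588148303 = 189117372831133, q_10 = 2·4200862598978 + 181524647049 = 8583249845005 → 189117372831133/8583249845005
APPEND 40: p_11 = 40·189117372831133 + 92558892341415 = 7657253805586735, q_11 = 40·8583249845005 + 4200862598978 = 347530856399178 → 7657253805586735/347530856399178

27123/1231
21729467/986210
456780559/20731367
21033635181/954629092
92558892341415/4200862598978
7657253805586735/347530856399178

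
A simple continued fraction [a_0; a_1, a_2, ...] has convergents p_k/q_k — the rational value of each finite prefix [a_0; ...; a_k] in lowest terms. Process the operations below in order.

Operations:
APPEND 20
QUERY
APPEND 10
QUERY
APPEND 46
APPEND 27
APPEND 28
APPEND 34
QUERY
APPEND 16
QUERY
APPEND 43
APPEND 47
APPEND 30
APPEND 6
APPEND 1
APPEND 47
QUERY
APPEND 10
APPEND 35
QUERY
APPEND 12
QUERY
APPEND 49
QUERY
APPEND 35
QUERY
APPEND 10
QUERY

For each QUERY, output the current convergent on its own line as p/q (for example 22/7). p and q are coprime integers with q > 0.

APPEND 20: p_0 = 20·1 + 0 = 20, q_0 = 20·0 + 1 = 1 → 20/1
APPEND 10: p_1 = 10·20 + 1 = 201, q_1 = 10·1 + 0 = 10 → 201/10
APPEND 46: p_2 = 46·201 + 20 = 9266, q_2 = 46·10 + 1 = 461 → 9266/461
APPEND 27: p_3 = 27·9266 + 201 = 250383, q_3 = 27·461 + 10 = 12457 → 250383/12457
APPEND 28: p_4 = 28·250383 + 9266 = 7019990, q_4 = 28·12457 + 461 = 349257 → 7019990/349257
APPEND 34: p_5 = 34·7019990 + 250383 = 238930043, q_5 = 34·349257 + 12457 = 11887195 → 238930043/11887195
APPEND 16: p_6 = 16·238930043 + 7019990 = 3829900678, q_6 = 16·11887195 + 349257 = 190544377 → 3829900678/190544377
APPEND 43: p_7 = 43·3829900678 + 238930043 = 164924659197, q_7 = 43·190544377 + 11887195 = 8205295406 → 164924659197/8205295406
APPEND 47: p_8 = 47·164924659197 + 3829900678 = 7755288882937, q_8 = 47·8205295406 + 190544377 = 385839428459 → 7755288882937/385839428459
APPEND 30: p_9 = 30·7755288882937 + 164924659197 = 232823591147307, q_9 = 30·385839428459 + 8205295406 = 11583388149176 → 232823591147307/11583388149176
APPEND 6: p_10 = 6·232823591147307 + 7755288882937 = 1404696835766779, q_10 = 6·11583388149176 + 385839428459 = 69886168323515 → 1404696835766779/69886168323515
APPEND 1: p_11 = 1·1404696835766779 + 232823591147307 = 1637520426914086, q_11 = 1·69886168323515 + 11583388149176 = 81469556472691 → 1637520426914086/81469556472691
APPEND 47: p_12 = 47·1637520426914086 + 1404696835766779 = 78368156900728821, q_12 = 47·81469556472691 + 69886168323515 = 3898955322539992 → 78368156900728821/3898955322539992
APPEND 10: p_13 = 10·78368156900728821 + 1637520426914086 = 785319089434202296, q_13 = 10·3898955322539992 + 81469556472691 = 39071022781872611 → 785319089434202296/39071022781872611
APPEND 35: p_14 = 35·785319089434202296 + 78368156900728821 = 27564536287097809181, q_14 = 35·39071022781872611 + 3898955322539992 = 1371384752688081377 → 27564536287097809181/1371384752688081377
APPEND 12: p_15 = 12·27564536287097809181 + 785319089434202296 = 331559754534607912468, q_15 = 12·1371384752688081377 + 39071022781872611 = 16495688055038849135 → 331559754534607912468/16495688055038849135
APPEND 49: p_16 = 49·331559754534607912468 + 27564536287097809181 = 16273992508482885520113, q_16 = 49·16495688055038849135 + 1371384752688081377 = 809660099449591688992 → 16273992508482885520113/809660099449591688992
APPEND 35: p_17 = 35·16273992508482885520113 + 331559754534607912468 = 569921297551435601116423, q_17 = 35·809660099449591688992 + 16495688055038849135 = 28354599168790747963855 → 569921297551435601116423/28354599168790747963855
APPEND 10: p_18 = 10·569921297551435601116423 + 16273992508482885520113 = 5715486968022838896684343, q_18 = 10·28354599168790747963855 + 809660099449591688992 = 284355651787357071327542 → 5715486968022838896684343/284355651787357071327542

20/1
201/10
238930043/11887195
3829900678/190544377
78368156900728821/3898955322539992
27564536287097809181/1371384752688081377
331559754534607912468/16495688055038849135
16273992508482885520113/809660099449591688992
569921297551435601116423/28354599168790747963855
5715486968022838896684343/284355651787357071327542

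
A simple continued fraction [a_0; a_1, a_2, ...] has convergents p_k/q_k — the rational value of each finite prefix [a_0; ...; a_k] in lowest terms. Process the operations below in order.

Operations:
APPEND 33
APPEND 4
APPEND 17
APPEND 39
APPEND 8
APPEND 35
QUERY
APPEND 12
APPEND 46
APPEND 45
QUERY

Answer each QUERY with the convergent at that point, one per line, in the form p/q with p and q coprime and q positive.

25257609/759710
630327918379/18959293529

APPEND 33: p_0 = 33·1 + 0 = 33, q_0 = 33·0 + 1 = 1 → 33/1
APPEND 4: p_1 = 4·33 + 1 = 133, q_1 = 4·1 + 0 = 4 → 133/4
APPEND 17: p_2 = 17·133 + 33 = 2294, q_2 = 17·4 + 1 = 69 → 2294/69
APPEND 39: p_3 = 39·2294 + 133 = 89599, q_3 = 39·69 + 4 = 2695 → 89599/2695
APPEND 8: p_4 = 8·89599 + 2294 = 719086, q_4 = 8·2695 + 69 = 21629 → 719086/21629
APPEND 35: p_5 = 35·719086 + 89599 = 25257609, q_5 = 35·21629 + 2695 = 759710 → 25257609/759710
APPEND 12: p_6 = 12·25257609 + 719086 = 303810394, q_6 = 12·759710 + 21629 = 9138149 → 303810394/9138149
APPEND 46: p_7 = 46·303810394 + 25257609 = 14000535733, q_7 = 46·9138149 + 759710 = 421114564 → 14000535733/421114564
APPEND 45: p_8 = 45·14000535733 + 303810394 = 630327918379, q_8 = 45·421114564 + 9138149 = 18959293529 → 630327918379/18959293529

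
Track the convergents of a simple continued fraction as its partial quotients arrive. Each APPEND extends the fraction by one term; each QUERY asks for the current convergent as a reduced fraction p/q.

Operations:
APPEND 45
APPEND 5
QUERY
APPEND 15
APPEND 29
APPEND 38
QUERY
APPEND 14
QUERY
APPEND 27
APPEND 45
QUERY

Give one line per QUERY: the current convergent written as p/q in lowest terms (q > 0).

226/5
3797393/84018
53263343/1178461
64939107773/1436789386

APPEND 45: p_0 = 45·1 + 0 = 45, q_0 = 45·0 + 1 = 1 → 45/1
APPEND 5: p_1 = 5·45 + 1 = 226, q_1 = 5·1 + 0 = 5 → 226/5
APPEND 15: p_2 = 15·226 + 45 = 3435, q_2 = 15·5 + 1 = 76 → 3435/76
APPEND 29: p_3 = 29·3435 + 226 = 99841, q_3 = 29·76 + 5 = 2209 → 99841/2209
APPEND 38: p_4 = 38·99841 + 3435 = 3797393, q_4 = 38·2209 + 76 = 84018 → 3797393/84018
APPEND 14: p_5 = 14·3797393 + 99841 = 53263343, q_5 = 14·84018 + 2209 = 1178461 → 53263343/1178461
APPEND 27: p_6 = 27·53263343 + 3797393 = 1441907654, q_6 = 27·1178461 + 84018 = 31902465 → 1441907654/31902465
APPEND 45: p_7 = 45·1441907654 + 53263343 = 64939107773, q_7 = 45·31902465 + 1178461 = 1436789386 → 64939107773/1436789386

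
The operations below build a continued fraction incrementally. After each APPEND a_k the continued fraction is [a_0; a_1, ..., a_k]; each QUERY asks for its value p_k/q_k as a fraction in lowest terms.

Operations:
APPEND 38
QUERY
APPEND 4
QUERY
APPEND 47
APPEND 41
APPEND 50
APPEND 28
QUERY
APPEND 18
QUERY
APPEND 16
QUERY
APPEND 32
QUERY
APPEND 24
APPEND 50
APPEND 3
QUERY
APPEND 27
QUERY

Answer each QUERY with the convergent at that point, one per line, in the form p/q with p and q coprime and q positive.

APPEND 38: p_0 = 38·1 + 0 = 38, q_0 = 38·0 + 1 = 1 → 38/1
APPEND 4: p_1 = 4·38 + 1 = 153, q_1 = 4·1 + 0 = 4 → 153/4
APPEND 47: p_2 = 47·153 + 38 = 7229, q_2 = 47·4 + 1 = 189 → 7229/189
APPEND 41: p_3 = 41·7229 + 153 = 296542, q_3 = 41·189 + 4 = 7753 → 296542/7753
APPEND 50: p_4 = 50·296542 + 7229 = 14834329, q_4 = 50·7753 + 189 = 387839 → 14834329/387839
APPEND 28: p_5 = 28·14834329 + 296542 = 415657754, q_5 = 28·387839 + 7753 = 10867245 → 415657754/10867245
APPEND 18: p_6 = 18·415657754 + 14834329 = 7496673901, q_6 = 18·10867245 + 387839 = 195998249 → 7496673901/195998249
APPEND 16: p_7 = 16·7496673901 + 415657754 = 120362440170, q_7 = 16·195998249 + 10867245 = 3146839229 → 120362440170/3146839229
APPEND 32: p_8 = 32·120362440170 + 7496673901 = 3859094759341, q_8 = 32·3146839229 + 195998249 = 100894853577 → 3859094759341/100894853577
APPEND 24: p_9 = 24·3859094759341 + 120362440170 = 92738636664354, q_9 = 24·100894853577 + 3146839229 = 2424623325077 → 92738636664354/2424623325077
APPEND 50: p_10 = 50·92738636664354 + 3859094759341 = 4640790927977041, q_10 = 50·2424623325077 + 100894853577 = 121332061107427 → 4640790927977041/121332061107427
APPEND 3: p_11 = 3·4640790927977041 + 92738636664354 = 14015111420595477, q_11 = 3·121332061107427 + 2424623325077 = 366420806647358 → 14015111420595477/366420806647358
APPEND 27: p_12 = 27·14015111420595477 + 4640790927977041 = 383048799284054920, q_12 = 27·366420806647358 + 121332061107427 = 10014693840586093 → 383048799284054920/10014693840586093

38/1
153/4
415657754/10867245
7496673901/195998249
120362440170/3146839229
3859094759341/100894853577
14015111420595477/366420806647358
383048799284054920/10014693840586093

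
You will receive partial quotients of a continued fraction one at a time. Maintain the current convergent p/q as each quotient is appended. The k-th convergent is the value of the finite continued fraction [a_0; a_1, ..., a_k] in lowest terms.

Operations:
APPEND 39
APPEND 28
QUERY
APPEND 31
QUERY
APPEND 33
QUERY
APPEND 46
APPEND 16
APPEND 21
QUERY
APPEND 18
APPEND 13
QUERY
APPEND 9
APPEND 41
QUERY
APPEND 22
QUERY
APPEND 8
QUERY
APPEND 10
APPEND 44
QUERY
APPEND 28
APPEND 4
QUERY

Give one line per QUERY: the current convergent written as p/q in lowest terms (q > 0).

APPEND 39: p_0 = 39·1 + 0 = 39, q_0 = 39·0 + 1 = 1 → 39/1
APPEND 28: p_1 = 28·39 + 1 = 1093, q_1 = 28·1 + 0 = 28 → 1093/28
APPEND 31: p_2 = 31·1093 + 39 = 33922, q_2 = 31·28 + 1 = 869 → 33922/869
APPEND 33: p_3 = 33·33922 + 1093 = 1120519, q_3 = 33·869 + 28 = 28705 → 1120519/28705
APPEND 46: p_4 = 46·1120519 + 33922 = 51577796, q_4 = 46·28705 + 869 = 1321299 → 51577796/1321299
APPEND 16: p_5 = 16·51577796 + 1120519 = 826365255, q_5 = 16·1321299 + 28705 = 21169489 → 826365255/21169489
APPEND 21: p_6 = 21·826365255 + 51577796 = 17405248151, q_6 = 21·21169489 + 1321299 = 445880568 → 17405248151/445880568
APPEND 18: p_7 = 18·17405248151 + 826365255 = 314120831973, q_7 = 18·445880568 + 21169489 = 8047019713 → 314120831973/8047019713
APPEND 13: p_8 = 13·314120831973 + 17405248151 = 4100976063800, q_8 = 13·8047019713 + 445880568 = 105057136837 → 4100976063800/105057136837
APPEND 9: p_9 = 9·4100976063800 + 314120831973 = 37222905406173, q_9 = 9·105057136837 + 8047019713 = 953561251246 → 37222905406173/953561251246
APPEND 41: p_10 = 41·37222905406173 + 4100976063800 = 1530240097716893, q_10 = 41·953561251246 + 105057136837 = 39201068437923 → 1530240097716893/39201068437923
APPEND 22: p_11 = 22·1530240097716893 + 37222905406173 = 33702505055177819, q_11 = 22·39201068437923 + 953561251246 = 863377066885552 → 33702505055177819/863377066885552
APPEND 8: p_12 = 8·33702505055177819 + 1530240097716893 = 271150280539139445, q_12 = 8·863377066885552 + 39201068437923 = 6946217603522339 → 271150280539139445/6946217603522339
APPEND 10: p_13 = 10·271150280539139445 + 33702505055177819 = 2745205310446572269, q_13 = 10·6946217603522339 + 863377066885552 = 70325553102108942 → 2745205310446572269/70325553102108942
APPEND 44: p_14 = 44·2745205310446572269 + 271150280539139445 = 121060183940188319281, q_14 = 44·70325553102108942 + 6946217603522339 = 3101270554096315787 → 121060183940188319281/3101270554096315787
APPEND 28: p_15 = 28·121060183940188319281 + 2745205310446572269 = 3392430355635719512137, q_15 = 28·3101270554096315787 + 70325553102108942 = 86905901067798950978 → 3392430355635719512137/86905901067798950978
APPEND 4: p_16 = 4·3392430355635719512137 + 121060183940188319281 = 13690781606483066367829, q_16 = 4·86905901067798950978 + 3101270554096315787 = 350724874825292119699 → 13690781606483066367829/350724874825292119699

1093/28
33922/869
1120519/28705
17405248151/445880568
4100976063800/105057136837
1530240097716893/39201068437923
33702505055177819/863377066885552
271150280539139445/6946217603522339
121060183940188319281/3101270554096315787
13690781606483066367829/350724874825292119699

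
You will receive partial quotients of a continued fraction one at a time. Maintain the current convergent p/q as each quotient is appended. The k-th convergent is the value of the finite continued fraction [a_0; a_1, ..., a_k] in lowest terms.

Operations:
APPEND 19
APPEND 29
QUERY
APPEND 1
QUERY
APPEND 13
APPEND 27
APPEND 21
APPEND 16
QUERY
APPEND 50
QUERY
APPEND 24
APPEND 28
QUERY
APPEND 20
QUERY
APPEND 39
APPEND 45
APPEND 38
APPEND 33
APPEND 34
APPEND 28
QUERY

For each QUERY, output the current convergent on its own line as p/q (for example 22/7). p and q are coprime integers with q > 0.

552/29
571/30
72884552/3829295
3648769391/191703372
2457662567599/129123589616
49240894701916/2587076502543
103700759537561874757700/5448353445231960413273

APPEND 19: p_0 = 19·1 + 0 = 19, q_0 = 19·0 + 1 = 1 → 19/1
APPEND 29: p_1 = 29·19 + 1 = 552, q_1 = 29·1 + 0 = 29 → 552/29
APPEND 1: p_2 = 1·552 + 19 = 571, q_2 = 1·29 + 1 = 30 → 571/30
APPEND 13: p_3 = 13·571 + 552 = 7975, q_3 = 13·30 + 29 = 419 → 7975/419
APPEND 27: p_4 = 27·7975 + 571 = 215896, q_4 = 27·419 + 30 = 11343 → 215896/11343
APPEND 21: p_5 = 21·215896 + 7975 = 4541791, q_5 = 21·11343 + 419 = 238622 → 4541791/238622
APPEND 16: p_6 = 16·4541791 + 215896 = 72884552, q_6 = 16·238622 + 11343 = 3829295 → 72884552/3829295
APPEND 50: p_7 = 50·72884552 + 4541791 = 3648769391, q_7 = 50·3829295 + 238622 = 191703372 → 3648769391/191703372
APPEND 24: p_8 = 24·3648769391 + 72884552 = 87643349936, q_8 = 24·191703372 + 3829295 = 4604710223 → 87643349936/4604710223
APPEND 28: p_9 = 28·87643349936 + 3648769391 = 2457662567599, q_9 = 28·4604710223 + 191703372 = 129123589616 → 2457662567599/129123589616
APPEND 20: p_10 = 20·2457662567599 + 87643349936 = 49240894701916, q_10 = 20·129123589616 + 4604710223 = 2587076502543 → 49240894701916/2587076502543
APPEND 39: p_11 = 39·49240894701916 + 2457662567599 = 1922852555942323, q_11 = 39·2587076502543 + 129123589616 = 101025107188793 → 1922852555942323/101025107188793
APPEND 45: p_12 = 45·1922852555942323 + 49240894701916 = 86577605912106451, q_12 = 45·101025107188793 + 2587076502543 = 4548716899998228 → 86577605912106451/4548716899998228
APPEND 38: p_13 = 38·86577605912106451 + 1922852555942323 = 3291871877215987461, q_13 = 38·4548716899998228 + 101025107188793 = 172952267307121457 → 3291871877215987461/172952267307121457
APPEND 33: p_14 = 33·3291871877215987461 + 86577605912106451 = 108718349554039692664, q_14 = 33·172952267307121457 + 4548716899998228 = 5711973538035006309 → 108718349554039692664/5711973538035006309
APPEND 34: p_15 = 34·108718349554039692664 + 3291871877215987461 = 3699715756714565538037, q_15 = 34·5711973538035006309 + 172952267307121457 = 194380052560497335963 → 3699715756714565538037/194380052560497335963
APPEND 28: p_16 = 28·3699715756714565538037 + 108718349554039692664 = 103700759537561874757700, q_16 = 28·194380052560497335963 + 5711973538035006309 = 5448353445231960413273 → 103700759537561874757700/5448353445231960413273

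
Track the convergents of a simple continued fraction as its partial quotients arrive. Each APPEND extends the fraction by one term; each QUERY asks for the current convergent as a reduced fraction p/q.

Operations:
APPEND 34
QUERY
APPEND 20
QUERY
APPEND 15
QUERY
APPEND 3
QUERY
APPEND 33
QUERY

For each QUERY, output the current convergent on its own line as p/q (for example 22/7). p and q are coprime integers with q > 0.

APPEND 34: p_0 = 34·1 + 0 = 34, q_0 = 34·0 + 1 = 1 → 34/1
APPEND 20: p_1 = 20·34 + 1 = 681, q_1 = 20·1 + 0 = 20 → 681/20
APPEND 15: p_2 = 15·681 + 34 = 10249, q_2 = 15·20 + 1 = 301 → 10249/301
APPEND 3: p_3 = 3·10249 + 681 = 31428, q_3 = 3·301 + 20 = 923 → 31428/923
APPEND 33: p_4 = 33·31428 + 10249 = 1047373, q_4 = 33·923 + 301 = 30760 → 1047373/30760

34/1
681/20
10249/301
31428/923
1047373/30760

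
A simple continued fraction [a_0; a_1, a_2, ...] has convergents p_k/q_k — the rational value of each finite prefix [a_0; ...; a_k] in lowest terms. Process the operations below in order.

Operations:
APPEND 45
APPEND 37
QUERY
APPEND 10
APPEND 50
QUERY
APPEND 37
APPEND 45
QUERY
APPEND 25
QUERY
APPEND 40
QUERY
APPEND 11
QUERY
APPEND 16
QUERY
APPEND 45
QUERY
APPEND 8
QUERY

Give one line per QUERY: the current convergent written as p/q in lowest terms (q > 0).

1666/37
836916/18587
1395053781/30982637
34907327122/775254015
1397688138661/31041143237
15409476852393/342227829622
247949317776949/5506686417189
11173128776815098/248143116603127
89632979532297733/1990651619242205

APPEND 45: p_0 = 45·1 + 0 = 45, q_0 = 45·0 + 1 = 1 → 45/1
APPEND 37: p_1 = 37·45 + 1 = 1666, q_1 = 37·1 + 0 = 37 → 1666/37
APPEND 10: p_2 = 10·1666 + 45 = 16705, q_2 = 10·37 + 1 = 371 → 16705/371
APPEND 50: p_3 = 50·16705 + 1666 = 836916, q_3 = 50·371 + 37 = 18587 → 836916/18587
APPEND 37: p_4 = 37·836916 + 16705 = 30982597, q_4 = 37·18587 + 371 = 688090 → 30982597/688090
APPEND 45: p_5 = 45·30982597 + 836916 = 1395053781, q_5 = 45·688090 + 18587 = 30982637 → 1395053781/30982637
APPEND 25: p_6 = 25·1395053781 + 30982597 = 34907327122, q_6 = 25·30982637 + 688090 = 775254015 → 34907327122/775254015
APPEND 40: p_7 = 40·34907327122 + 1395053781 = 1397688138661, q_7 = 40·775254015 + 30982637 = 31041143237 → 1397688138661/31041143237
APPEND 11: p_8 = 11·1397688138661 + 34907327122 = 15409476852393, q_8 = 11·31041143237 + 775254015 = 342227829622 → 15409476852393/342227829622
APPEND 16: p_9 = 16·15409476852393 + 1397688138661 = 247949317776949, q_9 = 16·342227829622 + 31041143237 = 5506686417189 → 247949317776949/5506686417189
APPEND 45: p_10 = 45·247949317776949 + 15409476852393 = 11173128776815098, q_10 = 45·5506686417189 + 342227829622 = 248143116603127 → 11173128776815098/248143116603127
APPEND 8: p_11 = 8·11173128776815098 + 247949317776949 = 89632979532297733, q_11 = 8·248143116603127 + 5506686417189 = 1990651619242205 → 89632979532297733/1990651619242205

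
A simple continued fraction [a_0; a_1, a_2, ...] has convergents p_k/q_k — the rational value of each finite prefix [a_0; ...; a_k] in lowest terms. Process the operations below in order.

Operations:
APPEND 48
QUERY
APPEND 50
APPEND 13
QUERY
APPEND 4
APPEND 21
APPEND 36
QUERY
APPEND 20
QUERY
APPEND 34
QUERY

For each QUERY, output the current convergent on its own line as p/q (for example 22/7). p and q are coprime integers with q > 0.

APPEND 48: p_0 = 48·1 + 0 = 48, q_0 = 48·0 + 1 = 1 → 48/1
APPEND 50: p_1 = 50·48 + 1 = 2401, q_1 = 50·1 + 0 = 50 → 2401/50
APPEND 13: p_2 = 13·2401 + 48 = 31261, q_2 = 13·50 + 1 = 651 → 31261/651
APPEND 4: p_3 = 4·31261 + 2401 = 127445, q_3 = 4·651 + 50 = 2654 → 127445/2654
APPEND 21: p_4 = 21·127445 + 31261 = 2707606, q_4 = 21·2654 + 651 = 56385 → 2707606/56385
APPEND 36: p_5 = 36·2707606 + 127445 = 97601261, q_5 = 36·56385 + 2654 = 2032514 → 97601261/2032514
APPEND 20: p_6 = 20·97601261 + 2707606 = 1954732826, q_6 = 20·2032514 + 56385 = 40706665 → 1954732826/40706665
APPEND 34: p_7 = 34·1954732826 + 97601261 = 66558517345, q_7 = 34·40706665 + 2032514 = 1386059124 → 66558517345/1386059124

48/1
31261/651
97601261/2032514
1954732826/40706665
66558517345/1386059124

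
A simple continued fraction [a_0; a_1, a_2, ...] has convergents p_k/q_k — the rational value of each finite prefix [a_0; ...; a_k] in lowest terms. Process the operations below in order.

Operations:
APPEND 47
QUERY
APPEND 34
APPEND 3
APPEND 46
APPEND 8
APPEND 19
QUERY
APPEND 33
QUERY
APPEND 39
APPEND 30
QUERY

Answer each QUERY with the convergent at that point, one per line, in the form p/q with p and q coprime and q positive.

47/1
34428755/732073
1137949143/24196688
1333571309103/28356283838

APPEND 47: p_0 = 47·1 + 0 = 47, q_0 = 47·0 + 1 = 1 → 47/1
APPEND 34: p_1 = 34·47 + 1 = 1599, q_1 = 34·1 + 0 = 34 → 1599/34
APPEND 3: p_2 = 3·1599 + 47 = 4844, q_2 = 3·34 + 1 = 103 → 4844/103
APPEND 46: p_3 = 46·4844 + 1599 = 224423, q_3 = 46·103 + 34 = 4772 → 224423/4772
APPEND 8: p_4 = 8·224423 + 4844 = 1800228, q_4 = 8·4772 + 103 = 38279 → 1800228/38279
APPEND 19: p_5 = 19·1800228 + 224423 = 34428755, q_5 = 19·38279 + 4772 = 732073 → 34428755/732073
APPEND 33: p_6 = 33·34428755 + 1800228 = 1137949143, q_6 = 33·732073 + 38279 = 24196688 → 1137949143/24196688
APPEND 39: p_7 = 39·1137949143 + 34428755 = 44414445332, q_7 = 39·24196688 + 732073 = 944402905 → 44414445332/944402905
APPEND 30: p_8 = 30·44414445332 + 1137949143 = 1333571309103, q_8 = 30·944402905 + 24196688 = 28356283838 → 1333571309103/28356283838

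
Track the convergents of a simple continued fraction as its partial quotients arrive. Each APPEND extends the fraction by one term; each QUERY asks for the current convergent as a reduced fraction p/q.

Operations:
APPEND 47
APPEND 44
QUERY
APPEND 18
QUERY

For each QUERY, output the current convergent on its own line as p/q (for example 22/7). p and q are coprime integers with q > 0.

2069/44
37289/793

APPEND 47: p_0 = 47·1 + 0 = 47, q_0 = 47·0 + 1 = 1 → 47/1
APPEND 44: p_1 = 44·47 + 1 = 2069, q_1 = 44·1 + 0 = 44 → 2069/44
APPEND 18: p_2 = 18·2069 + 47 = 37289, q_2 = 18·44 + 1 = 793 → 37289/793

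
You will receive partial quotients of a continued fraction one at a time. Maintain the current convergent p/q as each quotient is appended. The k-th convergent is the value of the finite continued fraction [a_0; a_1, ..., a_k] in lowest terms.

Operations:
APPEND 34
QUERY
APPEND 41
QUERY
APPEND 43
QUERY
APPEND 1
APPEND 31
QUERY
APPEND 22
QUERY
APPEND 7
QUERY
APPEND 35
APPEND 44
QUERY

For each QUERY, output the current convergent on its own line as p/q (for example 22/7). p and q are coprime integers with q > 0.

34/1
1395/41
60019/1764
1963853/57719
43266180/1271623
304827113/8959080
471642293053/13861893692

APPEND 34: p_0 = 34·1 + 0 = 34, q_0 = 34·0 + 1 = 1 → 34/1
APPEND 41: p_1 = 41·34 + 1 = 1395, q_1 = 41·1 + 0 = 41 → 1395/41
APPEND 43: p_2 = 43·1395 + 34 = 60019, q_2 = 43·41 + 1 = 1764 → 60019/1764
APPEND 1: p_3 = 1·60019 + 1395 = 61414, q_3 = 1·1764 + 41 = 1805 → 61414/1805
APPEND 31: p_4 = 31·61414 + 60019 = 1963853, q_4 = 31·1805 + 1764 = 57719 → 1963853/57719
APPEND 22: p_5 = 22·1963853 + 61414 = 43266180, q_5 = 22·57719 + 1805 = 1271623 → 43266180/1271623
APPEND 7: p_6 = 7·43266180 + 1963853 = 304827113, q_6 = 7·1271623 + 57719 = 8959080 → 304827113/8959080
APPEND 35: p_7 = 35·304827113 + 43266180 = 10712215135, q_7 = 35·8959080 + 1271623 = 314839423 → 10712215135/314839423
APPEND 44: p_8 = 44·10712215135 + 304827113 = 471642293053, q_8 = 44·314839423 + 8959080 = 13861893692 → 471642293053/13861893692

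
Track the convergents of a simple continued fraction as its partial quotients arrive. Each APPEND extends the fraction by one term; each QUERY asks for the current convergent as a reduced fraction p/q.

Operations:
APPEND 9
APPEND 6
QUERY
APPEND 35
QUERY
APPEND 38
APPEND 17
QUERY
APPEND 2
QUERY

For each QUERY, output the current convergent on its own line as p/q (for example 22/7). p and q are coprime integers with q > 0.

APPEND 9: p_0 = 9·1 + 0 = 9, q_0 = 9·0 + 1 = 1 → 9/1
APPEND 6: p_1 = 6·9 + 1 = 55, q_1 = 6·1 + 0 = 6 → 55/6
APPEND 35: p_2 = 35·55 + 9 = 1934, q_2 = 35·6 + 1 = 211 → 1934/211
APPEND 38: p_3 = 38·1934 + 55 = 73547, q_3 = 38·211 + 6 = 8024 → 73547/8024
APPEND 17: p_4 = 17·73547 + 1934 = 1252233, q_4 = 17·8024 + 211 = 136619 → 1252233/136619
APPEND 2: p_5 = 2·1252233 + 73547 = 2578013, q_5 = 2·136619 + 8024 = 281262 → 2578013/281262

55/6
1934/211
1252233/136619
2578013/281262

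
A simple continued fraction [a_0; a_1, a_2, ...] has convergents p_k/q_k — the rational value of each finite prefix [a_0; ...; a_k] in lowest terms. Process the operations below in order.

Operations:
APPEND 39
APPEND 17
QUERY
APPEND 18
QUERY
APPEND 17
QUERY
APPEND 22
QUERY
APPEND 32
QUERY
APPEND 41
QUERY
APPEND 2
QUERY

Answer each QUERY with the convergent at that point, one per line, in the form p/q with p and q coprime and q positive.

APPEND 39: p_0 = 39·1 + 0 = 39, q_0 = 39·0 + 1 = 1 → 39/1
APPEND 17: p_1 = 17·39 + 1 = 664, q_1 = 17·1 + 0 = 17 → 664/17
APPEND 18: p_2 = 18·664 + 39 = 11991, q_2 = 18·17 + 1 = 307 → 11991/307
APPEND 17: p_3 = 17·11991 + 664 = 204511, q_3 = 17·307 + 17 = 5236 → 204511/5236
APPEND 22: p_4 = 22·204511 + 11991 = 4511233, q_4 = 22·5236 + 307 = 115499 → 4511233/115499
APPEND 32: p_5 = 32·4511233 + 204511 = 144563967, q_5 = 32·115499 + 5236 = 3701204 → 144563967/3701204
APPEND 41: p_6 = 41·144563967 + 4511233 = 5931633880, q_6 = 41·3701204 + 115499 = 151864863 → 5931633880/151864863
APPEND 2: p_7 = 2·5931633880 + 144563967 = 12007831727, q_7 = 2·151864863 + 3701204 = 307430930 → 12007831727/307430930

664/17
11991/307
204511/5236
4511233/115499
144563967/3701204
5931633880/151864863
12007831727/307430930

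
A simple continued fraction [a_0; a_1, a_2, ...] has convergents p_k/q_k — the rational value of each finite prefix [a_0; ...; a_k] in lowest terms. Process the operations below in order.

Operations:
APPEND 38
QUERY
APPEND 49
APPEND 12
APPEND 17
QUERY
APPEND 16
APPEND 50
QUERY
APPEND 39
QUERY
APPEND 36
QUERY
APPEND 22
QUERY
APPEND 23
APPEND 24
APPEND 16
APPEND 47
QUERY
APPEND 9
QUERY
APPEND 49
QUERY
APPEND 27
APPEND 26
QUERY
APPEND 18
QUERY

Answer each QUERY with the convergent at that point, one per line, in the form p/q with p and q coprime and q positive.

38/1
382561/10062
307551061/8089112
12000634749/315636949
432330402025/11371019276
9523269479299/250478061021
3983703169466830485/104778117193919134
35937975895957115419/945229423467010757
1764944522071365486016/46421019867077446227
1241690386389464821670142/32658552931565586977263
22398116395082189615300407/589108265534015123649620

APPEND 38: p_0 = 38·1 + 0 = 38, q_0 = 38·0 + 1 = 1 → 38/1
APPEND 49: p_1 = 49·38 + 1 = 1863, q_1 = 49·1 + 0 = 49 → 1863/49
APPEND 12: p_2 = 12·1863 + 38 = 22394, q_2 = 12·49 + 1 = 589 → 22394/589
APPEND 17: p_3 = 17·22394 + 1863 = 382561, q_3 = 17·589 + 49 = 10062 → 382561/10062
APPEND 16: p_4 = 16·382561 + 22394 = 6143370, q_4 = 16·10062 + 589 = 161581 → 6143370/161581
APPEND 50: p_5 = 50·6143370 + 382561 = 307551061, q_5 = 50·161581 + 10062 = 8089112 → 307551061/8089112
APPEND 39: p_6 = 39·307551061 + 6143370 = 12000634749, q_6 = 39·8089112 + 161581 = 315636949 → 12000634749/315636949
APPEND 36: p_7 = 36·12000634749 + 307551061 = 432330402025, q_7 = 36·315636949 + 8089112 = 11371019276 → 432330402025/11371019276
APPEND 22: p_8 = 22·432330402025 + 12000634749 = 9523269479299, q_8 = 22·11371019276 + 315636949 = 250478061021 → 9523269479299/250478061021
APPEND 23: p_9 = 23·9523269479299 + 432330402025 = 219467528425902, q_9 = 23·250478061021 + 11371019276 = 5772366422759 → 219467528425902/5772366422759
APPEND 24: p_10 = 24·219467528425902 + 9523269479299 = 5276743951700947, q_10 = 24·5772366422759 + 250478061021 = 138787272207237 → 5276743951700947/138787272207237
APPEND 16: p_11 = 16·5276743951700947 + 219467528425902 = 84647370755641054, q_11 = 16·138787272207237 + 5772366422759 = 2226368721738551 → 84647370755641054/2226368721738551
APPEND 47: p_12 = 47·84647370755641054 + 5276743951700947 = 3983703169466830485, q_12 = 47·2226368721738551 + 138787272207237 = 104778117193919134 → 3983703169466830485/104778117193919134
APPEND 9: p_13 = 9·3983703169466830485 + 84647370755641054 = 35937975895957115419, q_13 = 9·104778117193919134 + 2226368721738551 = 945229423467010757 → 35937975895957115419/945229423467010757
APPEND 49: p_14 = 49·35937975895957115419 + 3983703169466830485 = 1764944522071365486016, q_14 = 49·945229423467010757 + 104778117193919134 = 46421019867077446227 → 1764944522071365486016/46421019867077446227
APPEND 27: p_15 = 27·1764944522071365486016 + 35937975895957115419 = 47689440071822825237851, q_15 = 27·46421019867077446227 + 945229423467010757 = 1254312765834558058886 → 47689440071822825237851/1254312765834558058886
APPEND 26: p_16 = 26·47689440071822825237851 + 1764944522071365486016 = 1241690386389464821670142, q_16 = 26·1254312765834558058886 + 46421019867077446227 = 32658552931565586977263 → 1241690386389464821670142/32658552931565586977263
APPEND 18: p_17 = 18·1241690386389464821670142 + 47689440071822825237851 = 22398116395082189615300407, q_17 = 18·32658552931565586977263 + 1254312765834558058886 = 589108265534015123649620 → 22398116395082189615300407/589108265534015123649620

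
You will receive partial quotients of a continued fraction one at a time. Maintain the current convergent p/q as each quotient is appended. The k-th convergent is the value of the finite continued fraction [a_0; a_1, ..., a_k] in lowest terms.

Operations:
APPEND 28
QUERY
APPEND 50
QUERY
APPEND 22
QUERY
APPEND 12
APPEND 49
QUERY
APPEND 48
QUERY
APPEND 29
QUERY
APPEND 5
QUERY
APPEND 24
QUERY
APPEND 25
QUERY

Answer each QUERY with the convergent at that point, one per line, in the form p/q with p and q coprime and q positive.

28/1
1401/50
30850/1101
18239299/650939
875857953/31258334
25418119936/907142625
127966457633/4566971459
3096613103128/110514457641
77543294035833/2767428412484

APPEND 28: p_0 = 28·1 + 0 = 28, q_0 = 28·0 + 1 = 1 → 28/1
APPEND 50: p_1 = 50·28 + 1 = 1401, q_1 = 50·1 + 0 = 50 → 1401/50
APPEND 22: p_2 = 22·1401 + 28 = 30850, q_2 = 22·50 + 1 = 1101 → 30850/1101
APPEND 12: p_3 = 12·30850 + 1401 = 371601, q_3 = 12·1101 + 50 = 13262 → 371601/13262
APPEND 49: p_4 = 49·371601 + 30850 = 18239299, q_4 = 49·13262 + 1101 = 650939 → 18239299/650939
APPEND 48: p_5 = 48·18239299 + 371601 = 875857953, q_5 = 48·650939 + 13262 = 31258334 → 875857953/31258334
APPEND 29: p_6 = 29·875857953 + 18239299 = 25418119936, q_6 = 29·31258334 + 650939 = 907142625 → 25418119936/907142625
APPEND 5: p_7 = 5·25418119936 + 875857953 = 127966457633, q_7 = 5·907142625 + 31258334 = 4566971459 → 127966457633/4566971459
APPEND 24: p_8 = 24·127966457633 + 25418119936 = 3096613103128, q_8 = 24·4566971459 + 907142625 = 110514457641 → 3096613103128/110514457641
APPEND 25: p_9 = 25·3096613103128 + 127966457633 = 77543294035833, q_9 = 25·110514457641 + 4566971459 = 2767428412484 → 77543294035833/2767428412484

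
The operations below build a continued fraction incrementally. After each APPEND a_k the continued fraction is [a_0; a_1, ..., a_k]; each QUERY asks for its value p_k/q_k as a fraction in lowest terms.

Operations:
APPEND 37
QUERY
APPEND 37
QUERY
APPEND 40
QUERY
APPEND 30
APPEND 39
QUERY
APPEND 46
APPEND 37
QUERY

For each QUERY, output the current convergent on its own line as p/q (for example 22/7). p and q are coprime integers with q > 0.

APPEND 37: p_0 = 37·1 + 0 = 37, q_0 = 37·0 + 1 = 1 → 37/1
APPEND 37: p_1 = 37·37 + 1 = 1370, q_1 = 37·1 + 0 = 37 → 1370/37
APPEND 40: p_2 = 40·1370 + 37 = 54837, q_2 = 40·37 + 1 = 1481 → 54837/1481
APPEND 30: p_3 = 30·54837 + 1370 = 1646480, q_3 = 30·1481 + 37 = 44467 → 1646480/44467
APPEND 39: p_4 = 39·1646480 + 54837 = 64267557, q_4 = 39·44467 + 1481 = 1735694 → 64267557/1735694
APPEND 46: p_5 = 46·64267557 + 1646480 = 2957954102, q_5 = 46·1735694 + 44467 = 79886391 → 2957954102/79886391
APPEND 37: p_6 = 37·2957954102 + 64267557 = 109508569331, q_6 = 37·79886391 + 1735694 = 2957532161 → 109508569331/2957532161

37/1
1370/37
54837/1481
64267557/1735694
109508569331/2957532161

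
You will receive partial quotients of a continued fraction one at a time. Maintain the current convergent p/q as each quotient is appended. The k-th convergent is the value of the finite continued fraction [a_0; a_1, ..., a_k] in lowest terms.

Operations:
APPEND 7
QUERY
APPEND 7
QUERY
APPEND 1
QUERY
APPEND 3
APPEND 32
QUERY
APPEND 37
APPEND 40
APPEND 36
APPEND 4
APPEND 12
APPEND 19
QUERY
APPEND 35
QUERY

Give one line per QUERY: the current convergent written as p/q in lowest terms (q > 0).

7/1
50/7
57/8
7129/1000
358348135711/50266255345
12560964480455/1761953209834

APPEND 7: p_0 = 7·1 + 0 = 7, q_0 = 7·0 + 1 = 1 → 7/1
APPEND 7: p_1 = 7·7 + 1 = 50, q_1 = 7·1 + 0 = 7 → 50/7
APPEND 1: p_2 = 1·50 + 7 = 57, q_2 = 1·7 + 1 = 8 → 57/8
APPEND 3: p_3 = 3·57 + 50 = 221, q_3 = 3·8 + 7 = 31 → 221/31
APPEND 32: p_4 = 32·221 + 57 = 7129, q_4 = 32·31 + 8 = 1000 → 7129/1000
APPEND 37: p_5 = 37·7129 + 221 = 263994, q_5 = 37·1000 + 31 = 37031 → 263994/37031
APPEND 40: p_6 = 40·263994 + 7129 = 10566889, q_6 = 40·37031 + 1000 = 1482240 → 10566889/1482240
APPEND 36: p_7 = 36·10566889 + 263994 = 380671998, q_7 = 36·1482240 + 37031 = 53397671 → 380671998/53397671
APPEND 4: p_8 = 4·380671998 + 10566889 = 1533254881, q_8 = 4·53397671 + 1482240 = 215072924 → 1533254881/215072924
APPEND 12: p_9 = 12·1533254881 + 380671998 = 18779730570, q_9 = 12·215072924 + 53397671 = 2634272759 → 18779730570/2634272759
APPEND 19: p_10 = 19·18779730570 + 1533254881 = 358348135711, q_10 = 19·2634272759 + 215072924 = 50266255345 → 358348135711/50266255345
APPEND 35: p_11 = 35·358348135711 + 18779730570 = 12560964480455, q_11 = 35·50266255345 + 2634272759 = 1761953209834 → 12560964480455/1761953209834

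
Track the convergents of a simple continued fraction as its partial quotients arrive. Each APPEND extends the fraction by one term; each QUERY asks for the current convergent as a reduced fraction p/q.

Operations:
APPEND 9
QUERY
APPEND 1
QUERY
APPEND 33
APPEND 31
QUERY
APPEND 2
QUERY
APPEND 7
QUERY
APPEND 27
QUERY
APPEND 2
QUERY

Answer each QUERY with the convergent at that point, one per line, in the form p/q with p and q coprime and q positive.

9/1
10/1
10519/1055
21377/2144
160158/16063
4345643/435845
8851444/887753

APPEND 9: p_0 = 9·1 + 0 = 9, q_0 = 9·0 + 1 = 1 → 9/1
APPEND 1: p_1 = 1·9 + 1 = 10, q_1 = 1·1 + 0 = 1 → 10/1
APPEND 33: p_2 = 33·10 + 9 = 339, q_2 = 33·1 + 1 = 34 → 339/34
APPEND 31: p_3 = 31·339 + 10 = 10519, q_3 = 31·34 + 1 = 1055 → 10519/1055
APPEND 2: p_4 = 2·10519 + 339 = 21377, q_4 = 2·1055 + 34 = 2144 → 21377/2144
APPEND 7: p_5 = 7·21377 + 10519 = 160158, q_5 = 7·2144 + 1055 = 16063 → 160158/16063
APPEND 27: p_6 = 27·160158 + 21377 = 4345643, q_6 = 27·16063 + 2144 = 435845 → 4345643/435845
APPEND 2: p_7 = 2·4345643 + 160158 = 8851444, q_7 = 2·435845 + 16063 = 887753 → 8851444/887753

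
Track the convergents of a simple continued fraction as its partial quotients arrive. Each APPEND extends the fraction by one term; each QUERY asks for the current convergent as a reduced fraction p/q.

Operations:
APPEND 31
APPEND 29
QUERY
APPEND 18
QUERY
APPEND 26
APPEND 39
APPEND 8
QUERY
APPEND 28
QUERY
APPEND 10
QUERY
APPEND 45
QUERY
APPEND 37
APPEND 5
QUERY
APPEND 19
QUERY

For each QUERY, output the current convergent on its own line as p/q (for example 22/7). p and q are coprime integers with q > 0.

900/29
16231/523
132499426/4269435
3726493493/120076156
37397434356/1205030995
1686611039513/54346470931
313896640521198/10114468748141
6026478175799099/194186930670121

APPEND 31: p_0 = 31·1 + 0 = 31, q_0 = 31·0 + 1 = 1 → 31/1
APPEND 29: p_1 = 29·31 + 1 = 900, q_1 = 29·1 + 0 = 29 → 900/29
APPEND 18: p_2 = 18·900 + 31 = 16231, q_2 = 18·29 + 1 = 523 → 16231/523
APPEND 26: p_3 = 26·16231 + 900 = 422906, q_3 = 26·523 + 29 = 13627 → 422906/13627
APPEND 39: p_4 = 39·422906 + 16231 = 16509565, q_4 = 39·13627 + 523 = 531976 → 16509565/531976
APPEND 8: p_5 = 8·16509565 + 422906 = 132499426, q_5 = 8·531976 + 13627 = 4269435 → 132499426/4269435
APPEND 28: p_6 = 28·132499426 + 16509565 = 3726493493, q_6 = 28·4269435 + 531976 = 120076156 → 3726493493/120076156
APPEND 10: p_7 = 10·3726493493 + 132499426 = 37397434356, q_7 = 10·120076156 + 4269435 = 1205030995 → 37397434356/1205030995
APPEND 45: p_8 = 45·37397434356 + 3726493493 = 1686611039513, q_8 = 45·1205030995 + 120076156 = 54346470931 → 1686611039513/54346470931
APPEND 37: p_9 = 37·1686611039513 + 37397434356 = 62442005896337, q_9 = 37·54346470931 + 1205030995 = 2012024455442 → 62442005896337/2012024455442
APPEND 5: p_10 = 5·62442005896337 + 1686611039513 = 313896640521198, q_10 = 5·2012024455442 + 54346470931 = 10114468748141 → 313896640521198/10114468748141
APPEND 19: p_11 = 19·313896640521198 + 62442005896337 = 6026478175799099, q_11 = 19·10114468748141 + 2012024455442 = 194186930670121 → 6026478175799099/194186930670121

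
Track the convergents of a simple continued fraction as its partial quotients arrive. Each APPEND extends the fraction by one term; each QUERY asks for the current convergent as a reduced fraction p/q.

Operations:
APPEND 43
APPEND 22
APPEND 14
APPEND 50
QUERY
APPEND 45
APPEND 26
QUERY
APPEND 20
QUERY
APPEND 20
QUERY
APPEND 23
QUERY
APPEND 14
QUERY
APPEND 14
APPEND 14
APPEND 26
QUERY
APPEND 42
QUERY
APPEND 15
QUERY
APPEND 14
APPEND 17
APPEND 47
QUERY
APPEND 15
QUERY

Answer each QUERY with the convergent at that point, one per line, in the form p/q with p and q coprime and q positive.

665997/15472
780228313/18125746
15634549426/363211469
313471216833/7282355126
7225472536585/167857379367
101470086729023/2357285666264
523787662916115653/12168287125400859
22019172606177987147/511534794546401224
330811376755585922858/7685190205321419219
3738250892455017264101526/86844562074887122935293
56153201631804149022867451/1304513887673885952043544

APPEND 43: p_0 = 43·1 + 0 = 43, q_0 = 43·0 + 1 = 1 → 43/1
APPEND 22: p_1 = 22·43 + 1 = 947, q_1 = 22·1 + 0 = 22 → 947/22
APPEND 14: p_2 = 14·947 + 43 = 13301, q_2 = 14·22 + 1 = 309 → 13301/309
APPEND 50: p_3 = 50·13301 + 947 = 665997, q_3 = 50·309 + 22 = 15472 → 665997/15472
APPEND 45: p_4 = 45·665997 + 13301 = 29983166, q_4 = 45·15472 + 309 = 696549 → 29983166/696549
APPEND 26: p_5 = 26·29983166 + 665997 = 780228313, q_5 = 26·696549 + 15472 = 18125746 → 780228313/18125746
APPEND 20: p_6 = 20·780228313 + 29983166 = 15634549426, q_6 = 20·18125746 + 696549 = 363211469 → 15634549426/363211469
APPEND 20: p_7 = 20·15634549426 + 780228313 = 313471216833, q_7 = 20·363211469 + 18125746 = 7282355126 → 313471216833/7282355126
APPEND 23: p_8 = 23·313471216833 + 15634549426 = 7225472536585, q_8 = 23·7282355126 + 363211469 = 167857379367 → 7225472536585/167857379367
APPEND 14: p_9 = 14·7225472536585 + 313471216833 = 101470086729023, q_9 = 14·167857379367 + 7282355126 = 2357285666264 → 101470086729023/2357285666264
APPEND 14: p_10 = 14·101470086729023 + 7225472536585 = 1427806686742907, q_10 = 14·2357285666264 + 167857379367 = 33169856707063 → 1427806686742907/33169856707063
APPEND 14: p_11 = 14·1427806686742907 + 101470086729023 = 20090763701129721, q_11 = 14·33169856707063 + 2357285666264 = 466735279565146 → 20090763701129721/466735279565146
APPEND 26: p_12 = 26·20090763701129721 + 1427806686742907 = 523787662916115653, q_12 = 26·466735279565146 + 33169856707063 = 12168287125400859 → 523787662916115653/12168287125400859
APPEND 42: p_13 = 42·523787662916115653 + 20090763701129721 = 22019172606177987147, q_13 = 42·12168287125400859 + 466735279565146 = 511534794546401224 → 22019172606177987147/511534794546401224
APPEND 15: p_14 = 15·22019172606177987147 + 523787662916115653 = 330811376755585922858, q_14 = 15·511534794546401224 + 12168287125400859 = 7685190205321419219 → 330811376755585922858/7685190205321419219
APPEND 14: p_15 = 14·330811376755585922858 + 22019172606177987147 = 4653378447184380907159, q_15 = 14·7685190205321419219 + 511534794546401224 = 108104197669046270290 → 4653378447184380907159/108104197669046270290
APPEND 17: p_16 = 17·4653378447184380907159 + 330811376755585922858 = 79438244978890061344561, q_16 = 17·108104197669046270290 + 7685190205321419219 = 1845456550579108014149 → 79438244978890061344561/1845456550579108014149
APPEND 47: p_17 = 47·79438244978890061344561 + 4653378447184380907159 = 3738250892455017264101526, q_17 = 47·1845456550579108014149 + 108104197669046270290 = 86844562074887122935293 → 3738250892455017264101526/86844562074887122935293
APPEND 15: p_18 = 15·3738250892455017264101526 + 79438244978890061344561 = 56153201631804149022867451, q_18 = 15·86844562074887122935293 + 1845456550579108014149 = 1304513887673885952043544 → 56153201631804149022867451/1304513887673885952043544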